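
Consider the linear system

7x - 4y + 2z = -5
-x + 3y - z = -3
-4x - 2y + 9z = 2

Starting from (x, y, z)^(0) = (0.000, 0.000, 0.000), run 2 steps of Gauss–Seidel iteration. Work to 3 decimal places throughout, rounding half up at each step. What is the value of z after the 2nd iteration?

-0.710

Iteration 1:
  x = (-5 - (-4)·0.000 - (2)·0.000) / (7) = -0.714
  y = (-3 - (-1)·-0.714 - (-1)·0.000) / (3) = -1.238
  z = (2 - (-4)·-0.714 - (-2)·-1.238) / (9) = -0.370
Iteration 2:
  x = (-5 - (-4)·-1.238 - (2)·-0.370) / (7) = -1.316
  y = (-3 - (-1)·-1.316 - (-1)·-0.370) / (3) = -1.562
  z = (2 - (-4)·-1.316 - (-2)·-1.562) / (9) = -0.710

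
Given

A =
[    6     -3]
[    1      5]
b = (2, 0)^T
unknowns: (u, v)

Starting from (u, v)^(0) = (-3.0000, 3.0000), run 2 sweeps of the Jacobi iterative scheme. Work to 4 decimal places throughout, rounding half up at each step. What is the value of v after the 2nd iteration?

Iteration 1:
  u = (2 - (-3)·3.0000) / (6) = 1.8333
  v = (0 - (1)·-3.0000) / (5) = 0.6000
Iteration 2:
  u = (2 - (-3)·0.6000) / (6) = 0.6333
  v = (0 - (1)·1.8333) / (5) = -0.3667

-0.3667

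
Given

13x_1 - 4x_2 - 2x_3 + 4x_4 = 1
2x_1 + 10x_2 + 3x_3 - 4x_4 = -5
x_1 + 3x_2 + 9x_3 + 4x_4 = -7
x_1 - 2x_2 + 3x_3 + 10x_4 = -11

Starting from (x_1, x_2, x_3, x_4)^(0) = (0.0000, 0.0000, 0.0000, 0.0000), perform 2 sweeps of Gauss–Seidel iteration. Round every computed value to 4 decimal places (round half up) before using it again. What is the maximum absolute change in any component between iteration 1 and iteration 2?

0.5288

Iteration 1:
  x_1 = (1 - (-4)·0.0000 - (-2)·0.0000 - (4)·0.0000) / (13) = 0.0769
  x_2 = (-5 - (2)·0.0769 - (3)·0.0000 - (-4)·0.0000) / (10) = -0.5154
  x_3 = (-7 - (1)·0.0769 - (3)·-0.5154 - (4)·0.0000) / (9) = -0.6145
  x_4 = (-11 - (1)·0.0769 - (-2)·-0.5154 - (3)·-0.6145) / (10) = -1.0264
Iteration 2:
  x_1 = (1 - (-4)·-0.5154 - (-2)·-0.6145 - (4)·-1.0264) / (13) = 0.1396
  x_2 = (-5 - (2)·0.1396 - (3)·-0.6145 - (-4)·-1.0264) / (10) = -0.7541
  x_3 = (-7 - (1)·0.1396 - (3)·-0.7541 - (4)·-1.0264) / (9) = -0.0857
  x_4 = (-11 - (1)·0.1396 - (-2)·-0.7541 - (3)·-0.0857) / (10) = -1.2391
Change: (0.0627, -0.2387, 0.5288, -0.2127) → max |·| = 0.5288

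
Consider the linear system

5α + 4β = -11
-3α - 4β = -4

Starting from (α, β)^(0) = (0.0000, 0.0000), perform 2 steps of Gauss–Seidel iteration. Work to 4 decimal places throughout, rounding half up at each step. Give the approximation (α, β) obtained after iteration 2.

(-4.3200, 4.2400)

Iteration 1:
  α = (-11 - (4)·0.0000) / (5) = -2.2000
  β = (-4 - (-3)·-2.2000) / (-4) = 2.6500
Iteration 2:
  α = (-11 - (4)·2.6500) / (5) = -4.3200
  β = (-4 - (-3)·-4.3200) / (-4) = 4.2400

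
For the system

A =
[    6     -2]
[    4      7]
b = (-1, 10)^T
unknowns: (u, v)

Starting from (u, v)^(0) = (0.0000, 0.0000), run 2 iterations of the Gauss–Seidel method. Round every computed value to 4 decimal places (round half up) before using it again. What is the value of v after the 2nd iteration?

1.2335

Iteration 1:
  u = (-1 - (-2)·0.0000) / (6) = -0.1667
  v = (10 - (4)·-0.1667) / (7) = 1.5238
Iteration 2:
  u = (-1 - (-2)·1.5238) / (6) = 0.3413
  v = (10 - (4)·0.3413) / (7) = 1.2335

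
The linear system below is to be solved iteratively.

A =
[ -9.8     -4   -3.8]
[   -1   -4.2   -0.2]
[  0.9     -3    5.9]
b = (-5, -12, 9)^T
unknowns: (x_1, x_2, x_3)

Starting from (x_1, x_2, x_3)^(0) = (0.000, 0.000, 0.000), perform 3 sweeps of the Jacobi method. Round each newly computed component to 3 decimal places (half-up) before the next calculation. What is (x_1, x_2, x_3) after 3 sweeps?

(-1.701, 3.016, 3.070)

Iteration 1:
  x_1 = (-5 - (-4)·0.000 - (-3.8)·0.000) / (-9.8) = 0.510
  x_2 = (-12 - (-1)·0.000 - (-0.2)·0.000) / (-4.2) = 2.857
  x_3 = (9 - (0.9)·0.000 - (-3)·0.000) / (5.9) = 1.525
Iteration 2:
  x_1 = (-5 - (-4)·2.857 - (-3.8)·1.525) / (-9.8) = -1.247
  x_2 = (-12 - (-1)·0.510 - (-0.2)·1.525) / (-4.2) = 2.663
  x_3 = (9 - (0.9)·0.510 - (-3)·2.857) / (5.9) = 2.900
Iteration 3:
  x_1 = (-5 - (-4)·2.663 - (-3.8)·2.900) / (-9.8) = -1.701
  x_2 = (-12 - (-1)·-1.247 - (-0.2)·2.900) / (-4.2) = 3.016
  x_3 = (9 - (0.9)·-1.247 - (-3)·2.663) / (5.9) = 3.070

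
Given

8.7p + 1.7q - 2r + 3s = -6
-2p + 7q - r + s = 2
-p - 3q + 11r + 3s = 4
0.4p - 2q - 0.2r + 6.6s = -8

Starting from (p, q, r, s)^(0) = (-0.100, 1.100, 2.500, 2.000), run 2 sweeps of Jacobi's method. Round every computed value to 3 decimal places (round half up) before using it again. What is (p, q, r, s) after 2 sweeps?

Iteration 1:
  p = (-6 - (1.7)·1.100 - (-2)·2.500 - (3)·2.000) / (8.7) = -1.020
  q = (2 - (-2)·-0.100 - (-1)·2.500 - (1)·2.000) / (7) = 0.329
  r = (4 - (-1)·-0.100 - (-3)·1.100 - (3)·2.000) / (11) = 0.109
  s = (-8 - (0.4)·-0.100 - (-2)·1.100 - (-0.2)·2.500) / (6.6) = -0.797
Iteration 2:
  p = (-6 - (1.7)·0.329 - (-2)·0.109 - (3)·-0.797) / (8.7) = -0.454
  q = (2 - (-2)·-1.020 - (-1)·0.109 - (1)·-0.797) / (7) = 0.124
  r = (4 - (-1)·-1.020 - (-3)·0.329 - (3)·-0.797) / (11) = 0.578
  s = (-8 - (0.4)·-1.020 - (-2)·0.329 - (-0.2)·0.109) / (6.6) = -1.047

(-0.454, 0.124, 0.578, -1.047)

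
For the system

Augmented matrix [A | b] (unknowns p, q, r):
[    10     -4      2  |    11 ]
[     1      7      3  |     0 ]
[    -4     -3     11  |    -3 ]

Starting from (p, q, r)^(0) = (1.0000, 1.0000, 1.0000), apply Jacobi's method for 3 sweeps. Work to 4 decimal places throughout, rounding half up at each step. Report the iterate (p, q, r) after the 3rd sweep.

Iteration 1:
  p = (11 - (-4)·1.0000 - (2)·1.0000) / (10) = 1.3000
  q = (0 - (1)·1.0000 - (3)·1.0000) / (7) = -0.5714
  r = (-3 - (-4)·1.0000 - (-3)·1.0000) / (11) = 0.3636
Iteration 2:
  p = (11 - (-4)·-0.5714 - (2)·0.3636) / (10) = 0.7987
  q = (0 - (1)·1.3000 - (3)·0.3636) / (7) = -0.3415
  r = (-3 - (-4)·1.3000 - (-3)·-0.5714) / (11) = 0.0442
Iteration 3:
  p = (11 - (-4)·-0.3415 - (2)·0.0442) / (10) = 0.9546
  q = (0 - (1)·0.7987 - (3)·0.0442) / (7) = -0.1330
  r = (-3 - (-4)·0.7987 - (-3)·-0.3415) / (11) = -0.0754

(0.9546, -0.1330, -0.0754)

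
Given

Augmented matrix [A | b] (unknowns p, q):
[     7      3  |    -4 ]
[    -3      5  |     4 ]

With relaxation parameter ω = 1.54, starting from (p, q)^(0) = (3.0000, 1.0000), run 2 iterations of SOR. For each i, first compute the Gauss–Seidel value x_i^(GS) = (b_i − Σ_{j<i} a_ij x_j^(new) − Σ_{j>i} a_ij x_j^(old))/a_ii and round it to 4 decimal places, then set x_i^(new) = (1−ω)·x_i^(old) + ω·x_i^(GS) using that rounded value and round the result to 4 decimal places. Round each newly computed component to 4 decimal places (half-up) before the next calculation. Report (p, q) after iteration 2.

(2.2967, 4.5571)

Iteration 1:
  p: GS value = (-4 - (3)·1.0000) / (7) = -1.0000;  p ← (1−ω)·3.0000 + ω·-1.0000 = -3.1600
  q: GS value = (4 - (-3)·-3.1600) / (5) = -1.0960;  q ← (1−ω)·1.0000 + ω·-1.0960 = -2.2278
Iteration 2:
  p: GS value = (-4 - (3)·-2.2278) / (7) = 0.3833;  p ← (1−ω)·-3.1600 + ω·0.3833 = 2.2967
  q: GS value = (4 - (-3)·2.2967) / (5) = 2.1780;  q ← (1−ω)·-2.2278 + ω·2.1780 = 4.5571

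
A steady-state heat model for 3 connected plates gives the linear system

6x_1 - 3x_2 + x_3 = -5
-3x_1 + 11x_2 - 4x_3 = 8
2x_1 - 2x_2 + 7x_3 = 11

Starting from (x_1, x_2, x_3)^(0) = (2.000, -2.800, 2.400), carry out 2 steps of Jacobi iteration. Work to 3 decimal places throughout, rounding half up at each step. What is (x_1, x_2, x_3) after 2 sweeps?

(0.206, 0.082, 2.937)

Iteration 1:
  x_1 = (-5 - (-3)·-2.800 - (1)·2.400) / (6) = -2.633
  x_2 = (8 - (-3)·2.000 - (-4)·2.400) / (11) = 2.145
  x_3 = (11 - (2)·2.000 - (-2)·-2.800) / (7) = 0.200
Iteration 2:
  x_1 = (-5 - (-3)·2.145 - (1)·0.200) / (6) = 0.206
  x_2 = (8 - (-3)·-2.633 - (-4)·0.200) / (11) = 0.082
  x_3 = (11 - (2)·-2.633 - (-2)·2.145) / (7) = 2.937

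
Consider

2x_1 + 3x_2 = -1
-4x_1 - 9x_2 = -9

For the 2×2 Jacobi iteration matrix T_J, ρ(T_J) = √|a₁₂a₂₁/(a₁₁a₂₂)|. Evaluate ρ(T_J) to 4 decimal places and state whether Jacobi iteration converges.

0.8165

a₁₂a₂₁/(a₁₁a₂₂) = (3)·(-4) / ((2)·(-9)) = 0.666667
ρ = √|0.666667| = √0.666667 = 0.8165
ρ < 1, so Jacobi converges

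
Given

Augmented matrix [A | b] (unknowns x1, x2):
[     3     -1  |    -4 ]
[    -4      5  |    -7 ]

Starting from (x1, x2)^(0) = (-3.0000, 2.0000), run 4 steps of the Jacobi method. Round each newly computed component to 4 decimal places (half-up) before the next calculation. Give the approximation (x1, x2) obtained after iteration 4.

Iteration 1:
  x1 = (-4 - (-1)·2.0000) / (3) = -0.6667
  x2 = (-7 - (-4)·-3.0000) / (5) = -3.8000
Iteration 2:
  x1 = (-4 - (-1)·-3.8000) / (3) = -2.6000
  x2 = (-7 - (-4)·-0.6667) / (5) = -1.9334
Iteration 3:
  x1 = (-4 - (-1)·-1.9334) / (3) = -1.9778
  x2 = (-7 - (-4)·-2.6000) / (5) = -3.4800
Iteration 4:
  x1 = (-4 - (-1)·-3.4800) / (3) = -2.4933
  x2 = (-7 - (-4)·-1.9778) / (5) = -2.9822

(-2.4933, -2.9822)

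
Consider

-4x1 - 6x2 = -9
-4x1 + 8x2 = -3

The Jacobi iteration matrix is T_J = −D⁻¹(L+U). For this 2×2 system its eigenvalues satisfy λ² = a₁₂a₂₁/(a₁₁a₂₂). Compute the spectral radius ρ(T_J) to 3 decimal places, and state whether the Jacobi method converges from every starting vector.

0.866

a₁₂a₂₁/(a₁₁a₂₂) = (-6)·(-4) / ((-4)·(8)) = -0.750000
ρ = √|-0.750000| = √0.750000 = 0.866
ρ < 1, so Jacobi converges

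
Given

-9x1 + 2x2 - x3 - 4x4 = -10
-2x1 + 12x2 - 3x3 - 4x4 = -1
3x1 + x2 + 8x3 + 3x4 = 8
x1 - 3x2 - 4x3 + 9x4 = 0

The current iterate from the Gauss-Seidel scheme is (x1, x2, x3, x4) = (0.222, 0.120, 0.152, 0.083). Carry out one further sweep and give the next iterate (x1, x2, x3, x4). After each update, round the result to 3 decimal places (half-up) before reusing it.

(1.084, 0.163, 0.542, 0.175)

One sweep:
  x1 = (-10 - (2)·0.120 - (-1)·0.152 - (-4)·0.083) / (-9) = 1.084
  x2 = (-1 - (-2)·1.084 - (-3)·0.152 - (-4)·0.083) / (12) = 0.163
  x3 = (8 - (3)·1.084 - (1)·0.163 - (3)·0.083) / (8) = 0.542
  x4 = (0 - (1)·1.084 - (-3)·0.163 - (-4)·0.542) / (9) = 0.175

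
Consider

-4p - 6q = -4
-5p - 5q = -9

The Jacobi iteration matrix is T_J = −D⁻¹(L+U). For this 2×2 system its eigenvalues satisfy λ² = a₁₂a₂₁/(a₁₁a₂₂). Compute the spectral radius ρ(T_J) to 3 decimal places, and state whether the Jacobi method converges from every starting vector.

a₁₂a₂₁/(a₁₁a₂₂) = (-6)·(-5) / ((-4)·(-5)) = 1.500000
ρ = √|1.500000| = √1.500000 = 1.225
ρ > 1, so Jacobi diverges

1.225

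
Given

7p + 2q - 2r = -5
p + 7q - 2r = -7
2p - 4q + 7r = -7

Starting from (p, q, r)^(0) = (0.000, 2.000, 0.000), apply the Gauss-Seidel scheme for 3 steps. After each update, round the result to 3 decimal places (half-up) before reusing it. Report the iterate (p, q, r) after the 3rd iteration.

(-0.788, -1.304, -1.520)

Iteration 1:
  p = (-5 - (2)·2.000 - (-2)·0.000) / (7) = -1.286
  q = (-7 - (1)·-1.286 - (-2)·0.000) / (7) = -0.816
  r = (-7 - (2)·-1.286 - (-4)·-0.816) / (7) = -1.099
Iteration 2:
  p = (-5 - (2)·-0.816 - (-2)·-1.099) / (7) = -0.795
  q = (-7 - (1)·-0.795 - (-2)·-1.099) / (7) = -1.200
  r = (-7 - (2)·-0.795 - (-4)·-1.200) / (7) = -1.459
Iteration 3:
  p = (-5 - (2)·-1.200 - (-2)·-1.459) / (7) = -0.788
  q = (-7 - (1)·-0.788 - (-2)·-1.459) / (7) = -1.304
  r = (-7 - (2)·-0.788 - (-4)·-1.304) / (7) = -1.520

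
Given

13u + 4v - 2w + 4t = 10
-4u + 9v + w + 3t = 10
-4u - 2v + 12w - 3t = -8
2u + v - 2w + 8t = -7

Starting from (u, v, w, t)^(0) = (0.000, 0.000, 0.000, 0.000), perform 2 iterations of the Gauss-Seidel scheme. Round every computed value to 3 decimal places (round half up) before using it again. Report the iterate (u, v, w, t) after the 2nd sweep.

(0.694, 1.869, -0.447, -1.394)

Iteration 1:
  u = (10 - (4)·0.000 - (-2)·0.000 - (4)·0.000) / (13) = 0.769
  v = (10 - (-4)·0.769 - (1)·0.000 - (3)·0.000) / (9) = 1.453
  w = (-8 - (-4)·0.769 - (-2)·1.453 - (-3)·0.000) / (12) = -0.168
  t = (-7 - (2)·0.769 - (1)·1.453 - (-2)·-0.168) / (8) = -1.291
Iteration 2:
  u = (10 - (4)·1.453 - (-2)·-0.168 - (4)·-1.291) / (13) = 0.694
  v = (10 - (-4)·0.694 - (1)·-0.168 - (3)·-1.291) / (9) = 1.869
  w = (-8 - (-4)·0.694 - (-2)·1.869 - (-3)·-1.291) / (12) = -0.447
  t = (-7 - (2)·0.694 - (1)·1.869 - (-2)·-0.447) / (8) = -1.394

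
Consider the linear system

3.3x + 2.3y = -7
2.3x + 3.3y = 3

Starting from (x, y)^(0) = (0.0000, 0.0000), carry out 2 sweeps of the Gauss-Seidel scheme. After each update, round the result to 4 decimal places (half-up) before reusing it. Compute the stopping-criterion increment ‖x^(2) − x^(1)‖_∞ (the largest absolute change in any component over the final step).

1.6640

Iteration 1:
  x = (-7 - (2.3)·0.0000) / (3.3) = -2.1212
  y = (3 - (2.3)·-2.1212) / (3.3) = 2.3875
Iteration 2:
  x = (-7 - (2.3)·2.3875) / (3.3) = -3.7852
  y = (3 - (2.3)·-3.7852) / (3.3) = 3.5473
Change: (-1.6640, 1.1598) → max |·| = 1.6640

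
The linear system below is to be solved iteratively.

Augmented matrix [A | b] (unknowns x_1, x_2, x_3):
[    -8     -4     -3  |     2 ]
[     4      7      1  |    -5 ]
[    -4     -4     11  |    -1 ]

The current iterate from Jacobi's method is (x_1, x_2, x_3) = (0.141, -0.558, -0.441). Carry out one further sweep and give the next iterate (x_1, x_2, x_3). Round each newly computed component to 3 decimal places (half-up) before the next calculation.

One sweep:
  x_1 = (2 - (-4)·-0.558 - (-3)·-0.441) / (-8) = 0.194
  x_2 = (-5 - (4)·0.141 - (1)·-0.441) / (7) = -0.732
  x_3 = (-1 - (-4)·0.141 - (-4)·-0.558) / (11) = -0.243

(0.194, -0.732, -0.243)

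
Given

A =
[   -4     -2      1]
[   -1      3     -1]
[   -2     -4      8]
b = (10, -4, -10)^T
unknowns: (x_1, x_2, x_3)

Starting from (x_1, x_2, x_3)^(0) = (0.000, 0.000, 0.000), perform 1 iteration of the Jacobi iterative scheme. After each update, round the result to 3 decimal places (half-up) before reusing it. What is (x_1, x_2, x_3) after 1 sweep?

(-2.500, -1.333, -1.250)

Iteration 1:
  x_1 = (10 - (-2)·0.000 - (1)·0.000) / (-4) = -2.500
  x_2 = (-4 - (-1)·0.000 - (-1)·0.000) / (3) = -1.333
  x_3 = (-10 - (-2)·0.000 - (-4)·0.000) / (8) = -1.250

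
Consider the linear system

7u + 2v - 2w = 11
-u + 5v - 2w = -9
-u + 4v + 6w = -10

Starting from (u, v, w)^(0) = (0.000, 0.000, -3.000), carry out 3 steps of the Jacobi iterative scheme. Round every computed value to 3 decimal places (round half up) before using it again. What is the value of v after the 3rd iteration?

Iteration 1:
  u = (11 - (2)·0.000 - (-2)·-3.000) / (7) = 0.714
  v = (-9 - (-1)·0.000 - (-2)·-3.000) / (5) = -3.000
  w = (-10 - (-1)·0.000 - (4)·0.000) / (6) = -1.667
Iteration 2:
  u = (11 - (2)·-3.000 - (-2)·-1.667) / (7) = 1.952
  v = (-9 - (-1)·0.714 - (-2)·-1.667) / (5) = -2.324
  w = (-10 - (-1)·0.714 - (4)·-3.000) / (6) = 0.452
Iteration 3:
  u = (11 - (2)·-2.324 - (-2)·0.452) / (7) = 2.365
  v = (-9 - (-1)·1.952 - (-2)·0.452) / (5) = -1.229
  w = (-10 - (-1)·1.952 - (4)·-2.324) / (6) = 0.208

-1.229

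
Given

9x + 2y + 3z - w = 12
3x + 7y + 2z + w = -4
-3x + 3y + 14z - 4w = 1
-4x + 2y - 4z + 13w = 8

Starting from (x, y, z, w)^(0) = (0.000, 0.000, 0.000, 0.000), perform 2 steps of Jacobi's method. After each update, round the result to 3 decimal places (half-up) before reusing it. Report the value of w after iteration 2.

Iteration 1:
  x = (12 - (2)·0.000 - (3)·0.000 - (-1)·0.000) / (9) = 1.333
  y = (-4 - (3)·0.000 - (2)·0.000 - (1)·0.000) / (7) = -0.571
  z = (1 - (-3)·0.000 - (3)·0.000 - (-4)·0.000) / (14) = 0.071
  w = (8 - (-4)·0.000 - (2)·0.000 - (-4)·0.000) / (13) = 0.615
Iteration 2:
  x = (12 - (2)·-0.571 - (3)·0.071 - (-1)·0.615) / (9) = 1.505
  y = (-4 - (3)·1.333 - (2)·0.071 - (1)·0.615) / (7) = -1.251
  z = (1 - (-3)·1.333 - (3)·-0.571 - (-4)·0.615) / (14) = 0.655
  w = (8 - (-4)·1.333 - (2)·-0.571 - (-4)·0.071) / (13) = 1.135

1.135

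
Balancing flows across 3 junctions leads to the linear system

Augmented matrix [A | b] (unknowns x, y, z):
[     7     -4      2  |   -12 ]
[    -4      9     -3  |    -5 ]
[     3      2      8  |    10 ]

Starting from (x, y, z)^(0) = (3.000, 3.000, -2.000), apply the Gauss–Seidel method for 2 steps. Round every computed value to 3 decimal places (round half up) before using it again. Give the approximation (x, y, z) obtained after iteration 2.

Iteration 1:
  x = (-12 - (-4)·3.000 - (2)·-2.000) / (7) = 0.571
  y = (-5 - (-4)·0.571 - (-3)·-2.000) / (9) = -0.968
  z = (10 - (3)·0.571 - (2)·-0.968) / (8) = 1.278
Iteration 2:
  x = (-12 - (-4)·-0.968 - (2)·1.278) / (7) = -2.633
  y = (-5 - (-4)·-2.633 - (-3)·1.278) / (9) = -1.300
  z = (10 - (3)·-2.633 - (2)·-1.300) / (8) = 2.562

(-2.633, -1.300, 2.562)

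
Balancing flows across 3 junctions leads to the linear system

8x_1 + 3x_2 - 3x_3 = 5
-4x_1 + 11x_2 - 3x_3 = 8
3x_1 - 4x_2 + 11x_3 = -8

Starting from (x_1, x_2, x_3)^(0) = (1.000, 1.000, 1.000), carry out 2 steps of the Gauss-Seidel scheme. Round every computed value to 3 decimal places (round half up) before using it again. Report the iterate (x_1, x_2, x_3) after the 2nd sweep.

(-0.005, 0.602, -0.507)

Iteration 1:
  x_1 = (5 - (3)·1.000 - (-3)·1.000) / (8) = 0.625
  x_2 = (8 - (-4)·0.625 - (-3)·1.000) / (11) = 1.227
  x_3 = (-8 - (3)·0.625 - (-4)·1.227) / (11) = -0.452
Iteration 2:
  x_1 = (5 - (3)·1.227 - (-3)·-0.452) / (8) = -0.005
  x_2 = (8 - (-4)·-0.005 - (-3)·-0.452) / (11) = 0.602
  x_3 = (-8 - (3)·-0.005 - (-4)·0.602) / (11) = -0.507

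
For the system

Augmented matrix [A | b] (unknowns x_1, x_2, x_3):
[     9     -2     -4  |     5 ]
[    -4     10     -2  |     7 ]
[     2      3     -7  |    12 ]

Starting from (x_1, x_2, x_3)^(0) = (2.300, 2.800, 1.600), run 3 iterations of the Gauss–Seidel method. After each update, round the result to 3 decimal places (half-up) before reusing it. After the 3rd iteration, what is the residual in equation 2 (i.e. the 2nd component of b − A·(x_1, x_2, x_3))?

-0.570

Iteration 1:
  x_1 = (5 - (-2)·2.800 - (-4)·1.600) / (9) = 1.889
  x_2 = (7 - (-4)·1.889 - (-2)·1.600) / (10) = 1.776
  x_3 = (12 - (2)·1.889 - (3)·1.776) / (-7) = -0.413
Iteration 2:
  x_1 = (5 - (-2)·1.776 - (-4)·-0.413) / (9) = 0.767
  x_2 = (7 - (-4)·0.767 - (-2)·-0.413) / (10) = 0.924
  x_3 = (12 - (2)·0.767 - (3)·0.924) / (-7) = -1.099
Iteration 3:
  x_1 = (5 - (-2)·0.924 - (-4)·-1.099) / (9) = 0.272
  x_2 = (7 - (-4)·0.272 - (-2)·-1.099) / (10) = 0.589
  x_3 = (12 - (2)·0.272 - (3)·0.589) / (-7) = -1.384
Residual b − A·x = (-1.806, -0.570, 0.001)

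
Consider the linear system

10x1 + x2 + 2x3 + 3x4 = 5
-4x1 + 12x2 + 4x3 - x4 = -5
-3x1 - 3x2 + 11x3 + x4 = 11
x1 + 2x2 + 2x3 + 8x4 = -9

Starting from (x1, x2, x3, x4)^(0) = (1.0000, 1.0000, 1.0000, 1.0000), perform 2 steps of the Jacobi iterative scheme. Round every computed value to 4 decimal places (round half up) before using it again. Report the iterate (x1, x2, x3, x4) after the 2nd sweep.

(0.7674, -1.0807, 1.0409, -1.3928)

Iteration 1:
  x1 = (5 - (1)·1.0000 - (2)·1.0000 - (3)·1.0000) / (10) = -0.1000
  x2 = (-5 - (-4)·1.0000 - (4)·1.0000 - (-1)·1.0000) / (12) = -0.3333
  x3 = (11 - (-3)·1.0000 - (-3)·1.0000 - (1)·1.0000) / (11) = 1.4545
  x4 = (-9 - (1)·1.0000 - (2)·1.0000 - (2)·1.0000) / (8) = -1.7500
Iteration 2:
  x1 = (5 - (1)·-0.3333 - (2)·1.4545 - (3)·-1.7500) / (10) = 0.7674
  x2 = (-5 - (-4)·-0.1000 - (4)·1.4545 - (-1)·-1.7500) / (12) = -1.0807
  x3 = (11 - (-3)·-0.1000 - (-3)·-0.3333 - (1)·-1.7500) / (11) = 1.0409
  x4 = (-9 - (1)·-0.1000 - (2)·-0.3333 - (2)·1.4545) / (8) = -1.3928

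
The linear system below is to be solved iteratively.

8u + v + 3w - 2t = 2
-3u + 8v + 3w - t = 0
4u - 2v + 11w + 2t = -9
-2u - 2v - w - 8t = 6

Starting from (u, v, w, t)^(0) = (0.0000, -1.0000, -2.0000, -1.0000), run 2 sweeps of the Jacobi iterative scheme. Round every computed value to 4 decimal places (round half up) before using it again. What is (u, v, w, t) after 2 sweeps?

(0.4162, 0.6037, -0.9773, -1.0227)

Iteration 1:
  u = (2 - (1)·-1.0000 - (3)·-2.0000 - (-2)·-1.0000) / (8) = 0.8750
  v = (0 - (-3)·0.0000 - (3)·-2.0000 - (-1)·-1.0000) / (8) = 0.6250
  w = (-9 - (4)·0.0000 - (-2)·-1.0000 - (2)·-1.0000) / (11) = -0.8182
  t = (6 - (-2)·0.0000 - (-2)·-1.0000 - (-1)·-2.0000) / (-8) = -0.2500
Iteration 2:
  u = (2 - (1)·0.6250 - (3)·-0.8182 - (-2)·-0.2500) / (8) = 0.4162
  v = (0 - (-3)·0.8750 - (3)·-0.8182 - (-1)·-0.2500) / (8) = 0.6037
  w = (-9 - (4)·0.8750 - (-2)·0.6250 - (2)·-0.2500) / (11) = -0.9773
  t = (6 - (-2)·0.8750 - (-2)·0.6250 - (-1)·-0.8182) / (-8) = -1.0227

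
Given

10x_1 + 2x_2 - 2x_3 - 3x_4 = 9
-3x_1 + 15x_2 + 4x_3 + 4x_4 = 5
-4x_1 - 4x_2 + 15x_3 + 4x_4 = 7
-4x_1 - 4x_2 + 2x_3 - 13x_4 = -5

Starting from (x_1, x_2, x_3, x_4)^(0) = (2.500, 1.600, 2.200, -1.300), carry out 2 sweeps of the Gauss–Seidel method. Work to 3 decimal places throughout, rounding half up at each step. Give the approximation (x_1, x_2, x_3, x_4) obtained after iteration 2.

Iteration 1:
  x_1 = (9 - (2)·1.600 - (-2)·2.200 - (-3)·-1.300) / (10) = 0.630
  x_2 = (5 - (-3)·0.630 - (4)·2.200 - (4)·-1.300) / (15) = 0.219
  x_3 = (7 - (-4)·0.630 - (-4)·0.219 - (4)·-1.300) / (15) = 1.040
  x_4 = (-5 - (-4)·0.630 - (-4)·0.219 - (2)·1.040) / (-13) = 0.283
Iteration 2:
  x_1 = (9 - (2)·0.219 - (-2)·1.040 - (-3)·0.283) / (10) = 1.149
  x_2 = (5 - (-3)·1.149 - (4)·1.040 - (4)·0.283) / (15) = 0.210
  x_3 = (7 - (-4)·1.149 - (-4)·0.210 - (4)·0.283) / (15) = 0.754
  x_4 = (-5 - (-4)·1.149 - (-4)·0.210 - (2)·0.754) / (-13) = 0.082

(1.149, 0.210, 0.754, 0.082)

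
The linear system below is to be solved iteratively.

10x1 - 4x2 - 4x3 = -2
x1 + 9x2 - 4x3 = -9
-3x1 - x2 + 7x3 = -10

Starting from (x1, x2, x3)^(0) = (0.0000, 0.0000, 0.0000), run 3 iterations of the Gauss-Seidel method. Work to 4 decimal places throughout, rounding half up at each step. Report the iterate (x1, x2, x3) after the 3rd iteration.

Iteration 1:
  x1 = (-2 - (-4)·0.0000 - (-4)·0.0000) / (10) = -0.2000
  x2 = (-9 - (1)·-0.2000 - (-4)·0.0000) / (9) = -0.9778
  x3 = (-10 - (-3)·-0.2000 - (-1)·-0.9778) / (7) = -1.6540
Iteration 2:
  x1 = (-2 - (-4)·-0.9778 - (-4)·-1.6540) / (10) = -1.2527
  x2 = (-9 - (1)·-1.2527 - (-4)·-1.6540) / (9) = -1.5959
  x3 = (-10 - (-3)·-1.2527 - (-1)·-1.5959) / (7) = -2.1934
Iteration 3:
  x1 = (-2 - (-4)·-1.5959 - (-4)·-2.1934) / (10) = -1.7157
  x2 = (-9 - (1)·-1.7157 - (-4)·-2.1934) / (9) = -1.7842
  x3 = (-10 - (-3)·-1.7157 - (-1)·-1.7842) / (7) = -2.4188

(-1.7157, -1.7842, -2.4188)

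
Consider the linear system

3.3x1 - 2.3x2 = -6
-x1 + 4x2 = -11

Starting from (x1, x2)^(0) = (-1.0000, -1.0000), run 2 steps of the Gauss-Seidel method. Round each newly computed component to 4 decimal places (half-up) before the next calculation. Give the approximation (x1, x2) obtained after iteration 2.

(-4.1731, -3.7933)

Iteration 1:
  x1 = (-6 - (-2.3)·-1.0000) / (3.3) = -2.5152
  x2 = (-11 - (-1)·-2.5152) / (4) = -3.3788
Iteration 2:
  x1 = (-6 - (-2.3)·-3.3788) / (3.3) = -4.1731
  x2 = (-11 - (-1)·-4.1731) / (4) = -3.7933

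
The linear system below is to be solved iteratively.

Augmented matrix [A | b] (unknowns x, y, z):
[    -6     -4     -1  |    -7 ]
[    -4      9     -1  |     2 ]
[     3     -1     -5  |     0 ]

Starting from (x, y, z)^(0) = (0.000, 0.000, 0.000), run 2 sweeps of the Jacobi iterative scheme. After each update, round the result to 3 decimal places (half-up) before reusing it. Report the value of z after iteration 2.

Iteration 1:
  x = (-7 - (-4)·0.000 - (-1)·0.000) / (-6) = 1.167
  y = (2 - (-4)·0.000 - (-1)·0.000) / (9) = 0.222
  z = (0 - (3)·0.000 - (-1)·0.000) / (-5) = 0.000
Iteration 2:
  x = (-7 - (-4)·0.222 - (-1)·0.000) / (-6) = 1.019
  y = (2 - (-4)·1.167 - (-1)·0.000) / (9) = 0.741
  z = (0 - (3)·1.167 - (-1)·0.222) / (-5) = 0.656

0.656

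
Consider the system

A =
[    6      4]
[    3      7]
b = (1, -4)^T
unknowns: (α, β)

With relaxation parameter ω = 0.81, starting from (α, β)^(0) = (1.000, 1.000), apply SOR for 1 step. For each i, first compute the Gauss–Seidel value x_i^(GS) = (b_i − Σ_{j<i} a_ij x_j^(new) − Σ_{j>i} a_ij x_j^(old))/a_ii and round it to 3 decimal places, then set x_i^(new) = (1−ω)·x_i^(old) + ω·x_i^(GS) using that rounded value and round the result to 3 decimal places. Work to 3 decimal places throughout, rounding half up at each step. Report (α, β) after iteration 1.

(-0.215, -0.198)

Iteration 1:
  α: GS value = (1 - (4)·1.000) / (6) = -0.500;  α ← (1−ω)·1.000 + ω·-0.500 = -0.215
  β: GS value = (-4 - (3)·-0.215) / (7) = -0.479;  β ← (1−ω)·1.000 + ω·-0.479 = -0.198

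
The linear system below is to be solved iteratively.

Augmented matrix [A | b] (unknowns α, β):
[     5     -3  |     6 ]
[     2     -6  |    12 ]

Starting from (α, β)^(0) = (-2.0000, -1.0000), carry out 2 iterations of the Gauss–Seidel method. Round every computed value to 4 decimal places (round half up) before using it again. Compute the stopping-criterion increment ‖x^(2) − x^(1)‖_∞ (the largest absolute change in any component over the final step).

Iteration 1:
  α = (6 - (-3)·-1.0000) / (5) = 0.6000
  β = (12 - (2)·0.6000) / (-6) = -1.8000
Iteration 2:
  α = (6 - (-3)·-1.8000) / (5) = 0.1200
  β = (12 - (2)·0.1200) / (-6) = -1.9600
Change: (-0.4800, -0.1600) → max |·| = 0.4800

0.4800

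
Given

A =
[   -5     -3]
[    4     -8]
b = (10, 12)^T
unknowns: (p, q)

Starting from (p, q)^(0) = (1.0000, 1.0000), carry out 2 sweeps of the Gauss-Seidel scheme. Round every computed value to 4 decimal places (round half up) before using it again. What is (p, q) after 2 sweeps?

Iteration 1:
  p = (10 - (-3)·1.0000) / (-5) = -2.6000
  q = (12 - (4)·-2.6000) / (-8) = -2.8000
Iteration 2:
  p = (10 - (-3)·-2.8000) / (-5) = -0.3200
  q = (12 - (4)·-0.3200) / (-8) = -1.6600

(-0.3200, -1.6600)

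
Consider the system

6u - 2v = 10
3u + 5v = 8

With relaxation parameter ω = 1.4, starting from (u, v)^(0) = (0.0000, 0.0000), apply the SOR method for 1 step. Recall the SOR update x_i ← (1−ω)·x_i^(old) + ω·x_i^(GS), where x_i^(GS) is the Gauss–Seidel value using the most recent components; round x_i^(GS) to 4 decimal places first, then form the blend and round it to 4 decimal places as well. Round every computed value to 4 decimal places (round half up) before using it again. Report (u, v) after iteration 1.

(2.3334, 0.2800)

Iteration 1:
  u: GS value = (10 - (-2)·0.0000) / (6) = 1.6667;  u ← (1−ω)·0.0000 + ω·1.6667 = 2.3334
  v: GS value = (8 - (3)·2.3334) / (5) = 0.2000;  v ← (1−ω)·0.0000 + ω·0.2000 = 0.2800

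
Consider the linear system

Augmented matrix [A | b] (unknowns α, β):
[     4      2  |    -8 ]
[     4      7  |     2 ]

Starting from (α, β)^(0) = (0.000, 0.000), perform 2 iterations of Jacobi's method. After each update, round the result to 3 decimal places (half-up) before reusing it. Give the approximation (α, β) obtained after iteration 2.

Iteration 1:
  α = (-8 - (2)·0.000) / (4) = -2.000
  β = (2 - (4)·0.000) / (7) = 0.286
Iteration 2:
  α = (-8 - (2)·0.286) / (4) = -2.143
  β = (2 - (4)·-2.000) / (7) = 1.429

(-2.143, 1.429)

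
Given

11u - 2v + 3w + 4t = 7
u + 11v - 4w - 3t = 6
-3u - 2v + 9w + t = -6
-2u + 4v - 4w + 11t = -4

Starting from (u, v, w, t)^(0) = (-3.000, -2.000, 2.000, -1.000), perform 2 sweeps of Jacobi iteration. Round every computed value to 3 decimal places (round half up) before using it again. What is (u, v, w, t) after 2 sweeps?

Iteration 1:
  u = (7 - (-2)·-2.000 - (3)·2.000 - (4)·-1.000) / (11) = 0.091
  v = (6 - (1)·-3.000 - (-4)·2.000 - (-3)·-1.000) / (11) = 1.273
  w = (-6 - (-3)·-3.000 - (-2)·-2.000 - (1)·-1.000) / (9) = -2.000
  t = (-4 - (-2)·-3.000 - (4)·-2.000 - (-4)·2.000) / (11) = 0.545
Iteration 2:
  u = (7 - (-2)·1.273 - (3)·-2.000 - (4)·0.545) / (11) = 1.215
  v = (6 - (1)·0.091 - (-4)·-2.000 - (-3)·0.545) / (11) = -0.041
  w = (-6 - (-3)·0.091 - (-2)·1.273 - (1)·0.545) / (9) = -0.414
  t = (-4 - (-2)·0.091 - (4)·1.273 - (-4)·-2.000) / (11) = -1.537

(1.215, -0.041, -0.414, -1.537)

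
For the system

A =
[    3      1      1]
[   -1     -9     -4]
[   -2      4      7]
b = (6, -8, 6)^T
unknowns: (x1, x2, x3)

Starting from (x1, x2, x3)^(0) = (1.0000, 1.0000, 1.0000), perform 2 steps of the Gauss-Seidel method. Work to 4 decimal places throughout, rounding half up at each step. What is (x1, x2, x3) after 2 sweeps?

Iteration 1:
  x1 = (6 - (1)·1.0000 - (1)·1.0000) / (3) = 1.3333
  x2 = (-8 - (-1)·1.3333 - (-4)·1.0000) / (-9) = 0.2963
  x3 = (6 - (-2)·1.3333 - (4)·0.2963) / (7) = 1.0688
Iteration 2:
  x1 = (6 - (1)·0.2963 - (1)·1.0688) / (3) = 1.5450
  x2 = (-8 - (-1)·1.5450 - (-4)·1.0688) / (-9) = 0.2422
  x3 = (6 - (-2)·1.5450 - (4)·0.2422) / (7) = 1.1602

(1.5450, 0.2422, 1.1602)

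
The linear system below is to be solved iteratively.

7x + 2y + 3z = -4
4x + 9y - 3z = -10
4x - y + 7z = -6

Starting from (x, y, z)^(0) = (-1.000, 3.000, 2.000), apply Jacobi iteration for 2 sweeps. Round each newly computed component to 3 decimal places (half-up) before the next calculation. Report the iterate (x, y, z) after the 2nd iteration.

Iteration 1:
  x = (-4 - (2)·3.000 - (3)·2.000) / (7) = -2.286
  y = (-10 - (4)·-1.000 - (-3)·2.000) / (9) = 0.000
  z = (-6 - (4)·-1.000 - (-1)·3.000) / (7) = 0.143
Iteration 2:
  x = (-4 - (2)·0.000 - (3)·0.143) / (7) = -0.633
  y = (-10 - (4)·-2.286 - (-3)·0.143) / (9) = -0.047
  z = (-6 - (4)·-2.286 - (-1)·0.000) / (7) = 0.449

(-0.633, -0.047, 0.449)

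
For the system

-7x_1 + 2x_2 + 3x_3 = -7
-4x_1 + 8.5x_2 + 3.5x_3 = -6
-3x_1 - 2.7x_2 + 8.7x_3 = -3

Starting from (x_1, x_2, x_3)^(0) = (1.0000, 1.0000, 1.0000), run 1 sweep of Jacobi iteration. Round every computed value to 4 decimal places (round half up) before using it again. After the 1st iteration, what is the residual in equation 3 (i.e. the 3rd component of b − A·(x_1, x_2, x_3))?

Iteration 1:
  x_1 = (-7 - (2)·1.0000 - (3)·1.0000) / (-7) = 1.7143
  x_2 = (-6 - (-4)·1.0000 - (3.5)·1.0000) / (8.5) = -0.6471
  x_3 = (-3 - (-3)·1.0000 - (-2.7)·1.0000) / (8.7) = 0.3103
Residual b − A·x = (5.3634, 5.2715, -2.3039)

-2.3039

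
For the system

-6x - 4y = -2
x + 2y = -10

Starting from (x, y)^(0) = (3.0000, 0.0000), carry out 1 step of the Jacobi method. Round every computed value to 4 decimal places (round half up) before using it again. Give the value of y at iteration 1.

Iteration 1:
  x = (-2 - (-4)·0.0000) / (-6) = 0.3333
  y = (-10 - (1)·3.0000) / (2) = -6.5000

-6.5000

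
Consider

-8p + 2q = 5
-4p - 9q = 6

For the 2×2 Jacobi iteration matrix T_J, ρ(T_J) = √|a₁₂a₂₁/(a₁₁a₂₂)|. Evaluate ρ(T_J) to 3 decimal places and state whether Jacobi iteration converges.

a₁₂a₂₁/(a₁₁a₂₂) = (2)·(-4) / ((-8)·(-9)) = -0.111111
ρ = √|-0.111111| = √0.111111 = 0.333
ρ < 1, so Jacobi converges

0.333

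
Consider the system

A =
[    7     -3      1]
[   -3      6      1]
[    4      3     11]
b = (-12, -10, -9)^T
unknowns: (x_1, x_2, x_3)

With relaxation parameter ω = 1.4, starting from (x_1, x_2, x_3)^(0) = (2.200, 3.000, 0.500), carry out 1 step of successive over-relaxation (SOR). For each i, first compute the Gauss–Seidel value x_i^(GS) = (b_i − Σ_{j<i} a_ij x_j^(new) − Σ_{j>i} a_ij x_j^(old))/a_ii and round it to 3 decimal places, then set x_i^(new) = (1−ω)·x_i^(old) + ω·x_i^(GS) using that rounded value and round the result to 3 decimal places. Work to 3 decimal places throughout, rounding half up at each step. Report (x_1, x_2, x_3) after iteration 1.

Iteration 1:
  x_1: GS value = (-12 - (-3)·3.000 - (1)·0.500) / (7) = -0.500;  x_1 ← (1−ω)·2.200 + ω·-0.500 = -1.580
  x_2: GS value = (-10 - (-3)·-1.580 - (1)·0.500) / (6) = -2.540;  x_2 ← (1−ω)·3.000 + ω·-2.540 = -4.756
  x_3: GS value = (-9 - (4)·-1.580 - (3)·-4.756) / (11) = 1.053;  x_3 ← (1−ω)·0.500 + ω·1.053 = 1.274

(-1.580, -4.756, 1.274)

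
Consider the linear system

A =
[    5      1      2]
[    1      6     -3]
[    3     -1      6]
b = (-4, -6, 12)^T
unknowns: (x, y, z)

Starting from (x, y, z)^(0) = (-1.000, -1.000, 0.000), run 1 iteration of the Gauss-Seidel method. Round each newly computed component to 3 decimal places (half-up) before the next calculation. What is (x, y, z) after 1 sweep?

(-0.600, -0.900, 2.150)

Iteration 1:
  x = (-4 - (1)·-1.000 - (2)·0.000) / (5) = -0.600
  y = (-6 - (1)·-0.600 - (-3)·0.000) / (6) = -0.900
  z = (12 - (3)·-0.600 - (-1)·-0.900) / (6) = 2.150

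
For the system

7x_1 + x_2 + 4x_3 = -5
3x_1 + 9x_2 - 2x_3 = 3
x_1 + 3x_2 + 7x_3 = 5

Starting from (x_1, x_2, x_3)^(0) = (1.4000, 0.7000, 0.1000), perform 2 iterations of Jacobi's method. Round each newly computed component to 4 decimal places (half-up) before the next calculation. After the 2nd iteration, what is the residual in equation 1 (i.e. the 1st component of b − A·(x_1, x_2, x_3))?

-3.4707

Iteration 1:
  x_1 = (-5 - (1)·0.7000 - (4)·0.1000) / (7) = -0.8714
  x_2 = (3 - (3)·1.4000 - (-2)·0.1000) / (9) = -0.1111
  x_3 = (5 - (1)·1.4000 - (3)·0.7000) / (7) = 0.2143
Iteration 2:
  x_1 = (-5 - (1)·-0.1111 - (4)·0.2143) / (7) = -0.8209
  x_2 = (3 - (3)·-0.8714 - (-2)·0.2143) / (9) = 0.6714
  x_3 = (5 - (1)·-0.8714 - (3)·-0.1111) / (7) = 0.8864
Residual b − A·x = (-3.4707, 1.1929, -2.3981)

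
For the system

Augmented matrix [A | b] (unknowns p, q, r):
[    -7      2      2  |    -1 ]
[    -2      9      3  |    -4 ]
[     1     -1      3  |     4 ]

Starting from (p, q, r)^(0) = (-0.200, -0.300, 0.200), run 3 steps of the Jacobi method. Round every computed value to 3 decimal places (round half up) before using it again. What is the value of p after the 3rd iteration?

0.217

Iteration 1:
  p = (-1 - (2)·-0.300 - (2)·0.200) / (-7) = 0.114
  q = (-4 - (-2)·-0.200 - (3)·0.200) / (9) = -0.556
  r = (4 - (1)·-0.200 - (-1)·-0.300) / (3) = 1.300
Iteration 2:
  p = (-1 - (2)·-0.556 - (2)·1.300) / (-7) = 0.355
  q = (-4 - (-2)·0.114 - (3)·1.300) / (9) = -0.852
  r = (4 - (1)·0.114 - (-1)·-0.556) / (3) = 1.110
Iteration 3:
  p = (-1 - (2)·-0.852 - (2)·1.110) / (-7) = 0.217
  q = (-4 - (-2)·0.355 - (3)·1.110) / (9) = -0.736
  r = (4 - (1)·0.355 - (-1)·-0.852) / (3) = 0.931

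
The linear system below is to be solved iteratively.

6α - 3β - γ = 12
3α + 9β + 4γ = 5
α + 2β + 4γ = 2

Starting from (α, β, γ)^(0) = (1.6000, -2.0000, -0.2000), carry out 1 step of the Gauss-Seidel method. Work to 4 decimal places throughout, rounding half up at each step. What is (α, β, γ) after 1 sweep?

(0.9667, 0.3222, 0.0972)

Iteration 1:
  α = (12 - (-3)·-2.0000 - (-1)·-0.2000) / (6) = 0.9667
  β = (5 - (3)·0.9667 - (4)·-0.2000) / (9) = 0.3222
  γ = (2 - (1)·0.9667 - (2)·0.3222) / (4) = 0.0972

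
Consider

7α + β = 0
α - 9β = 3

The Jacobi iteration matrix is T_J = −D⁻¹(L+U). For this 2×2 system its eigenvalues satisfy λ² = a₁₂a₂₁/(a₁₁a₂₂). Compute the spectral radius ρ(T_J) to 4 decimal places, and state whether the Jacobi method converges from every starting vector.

0.1260

a₁₂a₂₁/(a₁₁a₂₂) = (1)·(1) / ((7)·(-9)) = -0.015873
ρ = √|-0.015873| = √0.015873 = 0.1260
ρ < 1, so Jacobi converges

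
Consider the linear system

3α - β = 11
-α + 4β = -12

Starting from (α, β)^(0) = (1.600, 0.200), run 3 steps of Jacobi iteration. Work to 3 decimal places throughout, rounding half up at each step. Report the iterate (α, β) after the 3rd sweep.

(2.978, -2.300)

Iteration 1:
  α = (11 - (-1)·0.200) / (3) = 3.733
  β = (-12 - (-1)·1.600) / (4) = -2.600
Iteration 2:
  α = (11 - (-1)·-2.600) / (3) = 2.800
  β = (-12 - (-1)·3.733) / (4) = -2.067
Iteration 3:
  α = (11 - (-1)·-2.067) / (3) = 2.978
  β = (-12 - (-1)·2.800) / (4) = -2.300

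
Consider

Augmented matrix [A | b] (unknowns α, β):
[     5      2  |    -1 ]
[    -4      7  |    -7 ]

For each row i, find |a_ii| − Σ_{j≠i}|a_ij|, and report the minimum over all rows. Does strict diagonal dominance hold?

3

row 1: |5| − (2) = 3
row 2: |7| − (4) = 3
minimum over rows = 3 → strictly diagonally dominant (convergence guaranteed)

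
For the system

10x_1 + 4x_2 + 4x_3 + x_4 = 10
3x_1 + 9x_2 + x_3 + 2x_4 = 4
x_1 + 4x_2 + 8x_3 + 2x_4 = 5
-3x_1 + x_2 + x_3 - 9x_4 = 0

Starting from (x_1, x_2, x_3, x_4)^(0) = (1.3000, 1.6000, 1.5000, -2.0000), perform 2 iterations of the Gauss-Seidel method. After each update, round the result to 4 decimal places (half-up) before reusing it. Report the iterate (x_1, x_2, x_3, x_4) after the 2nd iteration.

Iteration 1:
  x_1 = (10 - (4)·1.6000 - (4)·1.5000 - (1)·-2.0000) / (10) = -0.0400
  x_2 = (4 - (3)·-0.0400 - (1)·1.5000 - (2)·-2.0000) / (9) = 0.7356
  x_3 = (5 - (1)·-0.0400 - (4)·0.7356 - (2)·-2.0000) / (8) = 0.7622
  x_4 = (0 - (-3)·-0.0400 - (1)·0.7356 - (1)·0.7622) / (-9) = 0.1798
Iteration 2:
  x_1 = (10 - (4)·0.7356 - (4)·0.7622 - (1)·0.1798) / (10) = 0.3829
  x_2 = (4 - (3)·0.3829 - (1)·0.7622 - (2)·0.1798) / (9) = 0.1922
  x_3 = (5 - (1)·0.3829 - (4)·0.1922 - (2)·0.1798) / (8) = 0.4361
  x_4 = (0 - (-3)·0.3829 - (1)·0.1922 - (1)·0.4361) / (-9) = -0.0578

(0.3829, 0.1922, 0.4361, -0.0578)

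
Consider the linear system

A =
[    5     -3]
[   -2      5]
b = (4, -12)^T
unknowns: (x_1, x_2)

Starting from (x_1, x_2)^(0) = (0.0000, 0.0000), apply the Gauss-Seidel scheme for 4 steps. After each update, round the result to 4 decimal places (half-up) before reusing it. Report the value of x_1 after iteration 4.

Iteration 1:
  x_1 = (4 - (-3)·0.0000) / (5) = 0.8000
  x_2 = (-12 - (-2)·0.8000) / (5) = -2.0800
Iteration 2:
  x_1 = (4 - (-3)·-2.0800) / (5) = -0.4480
  x_2 = (-12 - (-2)·-0.4480) / (5) = -2.5792
Iteration 3:
  x_1 = (4 - (-3)·-2.5792) / (5) = -0.7475
  x_2 = (-12 - (-2)·-0.7475) / (5) = -2.6990
Iteration 4:
  x_1 = (4 - (-3)·-2.6990) / (5) = -0.8194
  x_2 = (-12 - (-2)·-0.8194) / (5) = -2.7278

-0.8194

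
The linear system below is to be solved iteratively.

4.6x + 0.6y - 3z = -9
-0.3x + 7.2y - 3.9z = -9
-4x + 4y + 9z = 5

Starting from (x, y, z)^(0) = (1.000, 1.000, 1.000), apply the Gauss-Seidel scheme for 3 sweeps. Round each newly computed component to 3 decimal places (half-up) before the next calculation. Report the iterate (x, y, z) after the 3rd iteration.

(-1.587, -1.137, 0.356)

Iteration 1:
  x = (-9 - (0.6)·1.000 - (-3)·1.000) / (4.6) = -1.435
  y = (-9 - (-0.3)·-1.435 - (-3.9)·1.000) / (7.2) = -0.768
  z = (5 - (-4)·-1.435 - (4)·-0.768) / (9) = 0.259
Iteration 2:
  x = (-9 - (0.6)·-0.768 - (-3)·0.259) / (4.6) = -1.687
  y = (-9 - (-0.3)·-1.687 - (-3.9)·0.259) / (7.2) = -1.180
  z = (5 - (-4)·-1.687 - (4)·-1.180) / (9) = 0.330
Iteration 3:
  x = (-9 - (0.6)·-1.180 - (-3)·0.330) / (4.6) = -1.587
  y = (-9 - (-0.3)·-1.587 - (-3.9)·0.330) / (7.2) = -1.137
  z = (5 - (-4)·-1.587 - (4)·-1.137) / (9) = 0.356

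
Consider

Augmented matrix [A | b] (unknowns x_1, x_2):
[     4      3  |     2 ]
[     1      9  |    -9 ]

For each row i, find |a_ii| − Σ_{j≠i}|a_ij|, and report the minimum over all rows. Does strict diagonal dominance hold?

1

row 1: |4| − (3) = 1
row 2: |9| − (1) = 8
minimum over rows = 1 → strictly diagonally dominant (convergence guaranteed)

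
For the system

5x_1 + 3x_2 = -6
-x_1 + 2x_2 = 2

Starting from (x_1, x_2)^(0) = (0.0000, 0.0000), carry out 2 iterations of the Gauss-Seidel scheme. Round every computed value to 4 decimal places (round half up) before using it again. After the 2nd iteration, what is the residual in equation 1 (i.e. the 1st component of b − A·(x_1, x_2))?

0.3600

Iteration 1:
  x_1 = (-6 - (3)·0.0000) / (5) = -1.2000
  x_2 = (2 - (-1)·-1.2000) / (2) = 0.4000
Iteration 2:
  x_1 = (-6 - (3)·0.4000) / (5) = -1.4400
  x_2 = (2 - (-1)·-1.4400) / (2) = 0.2800
Residual b − A·x = (0.3600, 0.0000)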